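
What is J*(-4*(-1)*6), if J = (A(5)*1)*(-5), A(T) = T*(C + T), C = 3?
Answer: -4800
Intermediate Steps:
A(T) = T*(3 + T)
J = -200 (J = ((5*(3 + 5))*1)*(-5) = ((5*8)*1)*(-5) = (40*1)*(-5) = 40*(-5) = -200)
J*(-4*(-1)*6) = -200*(-4*(-1))*6 = -800*6 = -200*24 = -4800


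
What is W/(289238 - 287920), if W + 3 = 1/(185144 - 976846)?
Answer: -2375107/1043463236 ≈ -0.0022762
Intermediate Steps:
W = -2375107/791702 (W = -3 + 1/(185144 - 976846) = -3 + 1/(-791702) = -3 - 1/791702 = -2375107/791702 ≈ -3.0000)
W/(289238 - 287920) = -2375107/(791702*(289238 - 287920)) = -2375107/791702/1318 = -2375107/791702*1/1318 = -2375107/1043463236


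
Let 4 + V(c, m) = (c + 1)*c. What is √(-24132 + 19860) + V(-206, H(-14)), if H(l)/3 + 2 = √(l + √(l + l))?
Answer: 42226 + 4*I*√267 ≈ 42226.0 + 65.361*I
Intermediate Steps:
H(l) = -6 + 3*√(l + √2*√l) (H(l) = -6 + 3*√(l + √(l + l)) = -6 + 3*√(l + √(2*l)) = -6 + 3*√(l + √2*√l))
V(c, m) = -4 + c*(1 + c) (V(c, m) = -4 + (c + 1)*c = -4 + (1 + c)*c = -4 + c*(1 + c))
√(-24132 + 19860) + V(-206, H(-14)) = √(-24132 + 19860) + (-4 - 206 + (-206)²) = √(-4272) + (-4 - 206 + 42436) = 4*I*√267 + 42226 = 42226 + 4*I*√267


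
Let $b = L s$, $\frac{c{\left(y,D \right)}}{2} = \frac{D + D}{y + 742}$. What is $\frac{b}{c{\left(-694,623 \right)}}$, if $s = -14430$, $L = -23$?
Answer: $\frac{3982680}{623} \approx 6392.7$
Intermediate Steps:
$c{\left(y,D \right)} = \frac{4 D}{742 + y}$ ($c{\left(y,D \right)} = 2 \frac{D + D}{y + 742} = 2 \frac{2 D}{742 + y} = \frac{4 D}{742 + y}$)
$b = 331890$ ($b = \left(-23\right) \left(-14430\right) = 331890$)
$\frac{b}{c{\left(-694,623 \right)}} = \frac{331890}{4 \cdot 623 \frac{1}{742 - 694}} = \frac{331890}{4 \cdot 623 \cdot \frac{1}{48}} = \frac{331890}{\frac{623}{12}} = 331890 \cdot \frac{12}{623} = \frac{3982680}{623}$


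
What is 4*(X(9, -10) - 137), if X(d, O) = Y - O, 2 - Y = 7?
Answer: -528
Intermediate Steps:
Y = -5 (Y = 2 - 1*7 = 2 - 7 = -5)
X(d, O) = -5 - O
4*(X(9, -10) - 137) = 4*((-5 - 1*(-10)) - 137) = 4*((-5 + 10) - 137) = 4*(5 - 137) = 4*(-132) = -528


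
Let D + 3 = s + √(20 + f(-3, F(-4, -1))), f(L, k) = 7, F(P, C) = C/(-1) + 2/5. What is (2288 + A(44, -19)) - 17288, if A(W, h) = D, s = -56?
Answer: -15059 + 3*√3 ≈ -15054.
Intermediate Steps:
F(P, C) = ⅖ - C (F(P, C) = C*(-1) + 2*(⅕) = -C + ⅖ = ⅖ - C)
D = -59 + 3*√3 (D = -3 + (-56 + √(20 + 7)) = -3 + (-56 + √27) = -3 + (-56 + 3*√3) = -59 + 3*√3 ≈ -53.804)
A(W, h) = -59 + 3*√3
(2288 + A(44, -19)) - 17288 = (2288 + (-59 + 3*√3)) - 17288 = (2229 + 3*√3) - 17288 = -15059 + 3*√3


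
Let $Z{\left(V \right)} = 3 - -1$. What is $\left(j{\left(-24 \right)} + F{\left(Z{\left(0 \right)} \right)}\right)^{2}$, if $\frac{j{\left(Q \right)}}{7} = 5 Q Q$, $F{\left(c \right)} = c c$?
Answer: $407070976$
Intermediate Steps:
$Z{\left(V \right)} = 4$ ($Z{\left(V \right)} = 3 + 1 = 4$)
$F{\left(c \right)} = c^{2}$
$j{\left(Q \right)} = 35 Q^{2}$ ($j{\left(Q \right)} = 7 \cdot 5 Q Q = 7 \cdot 5 Q^{2} = 35 Q^{2}$)
$\left(j{\left(-24 \right)} + F{\left(Z{\left(0 \right)} \right)}\right)^{2} = \left(35 \left(-24\right)^{2} + 4^{2}\right)^{2} = \left(35 \cdot 576 + 16\right)^{2} = \left(20160 + 16\right)^{2} = 20176^{2} = 407070976$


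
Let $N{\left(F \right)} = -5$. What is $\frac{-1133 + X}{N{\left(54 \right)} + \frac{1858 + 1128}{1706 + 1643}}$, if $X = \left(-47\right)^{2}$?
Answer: $- \frac{3603524}{13759} \approx -261.9$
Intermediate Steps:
$X = 2209$
$\frac{-1133 + X}{N{\left(54 \right)} + \frac{1858 + 1128}{1706 + 1643}} = \frac{-1133 + 2209}{-5 + \frac{1858 + 1128}{1706 + 1643}} = \frac{1076}{-5 + \frac{2986}{3349}} = \frac{1076}{- \frac{13759}{3349}} = 1076 \left(- \frac{3349}{13759}\right) = - \frac{3603524}{13759}$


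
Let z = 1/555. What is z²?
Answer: 1/308025 ≈ 3.2465e-6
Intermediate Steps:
z = 1/555 ≈ 0.0018018
z² = (1/555)² = 1/308025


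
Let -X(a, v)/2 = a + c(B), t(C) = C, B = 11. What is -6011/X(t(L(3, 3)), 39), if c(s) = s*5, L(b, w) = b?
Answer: 6011/116 ≈ 51.819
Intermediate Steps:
c(s) = 5*s
X(a, v) = -110 - 2*a (X(a, v) = -2*(a + 5*11) = -2*(a + 55) = -2*(55 + a) = -110 - 2*a)
-6011/X(t(L(3, 3)), 39) = -6011/(-110 - 2*3) = -6011/(-110 - 6) = -6011/(-116) = -6011*(-1/116) = 6011/116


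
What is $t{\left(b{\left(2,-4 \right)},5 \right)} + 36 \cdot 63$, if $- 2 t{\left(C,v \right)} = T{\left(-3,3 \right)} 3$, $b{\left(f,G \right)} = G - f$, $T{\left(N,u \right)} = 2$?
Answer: $2265$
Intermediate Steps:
$t{\left(C,v \right)} = -3$ ($t{\left(C,v \right)} = - \frac{2 \cdot 3}{2} = \left(- \frac{1}{2}\right) 6 = -3$)
$t{\left(b{\left(2,-4 \right)},5 \right)} + 36 \cdot 63 = -3 + 36 \cdot 63 = -3 + 2268 = 2265$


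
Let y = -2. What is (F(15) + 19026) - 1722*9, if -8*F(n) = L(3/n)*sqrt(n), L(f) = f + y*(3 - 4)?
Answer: 3528 - 11*sqrt(15)/40 ≈ 3526.9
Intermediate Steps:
L(f) = 2 + f (L(f) = f - 2*(3 - 4) = f - 2*(-1) = f + 2 = 2 + f)
F(n) = -sqrt(n)*(2 + 3/n)/8 (F(n) = -(2 + 3/n)*sqrt(n)/8 = -sqrt(n)*(2 + 3/n)/8)
(F(15) + 19026) - 1722*9 = ((-3 - 2*15)/(8*sqrt(15)) + 19026) - 1722*9 = ((sqrt(15)/15)*(-3 - 30)/8 + 19026) - 15498 = ((1/8)*(sqrt(15)/15)*(-33) + 19026) - 15498 = (-11*sqrt(15)/40 + 19026) - 15498 = (19026 - 11*sqrt(15)/40) - 15498 = 3528 - 11*sqrt(15)/40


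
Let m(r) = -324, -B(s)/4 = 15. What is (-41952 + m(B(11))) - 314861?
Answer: -357137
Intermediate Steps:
B(s) = -60 (B(s) = -4*15 = -60)
(-41952 + m(B(11))) - 314861 = (-41952 - 324) - 314861 = -42276 - 314861 = -357137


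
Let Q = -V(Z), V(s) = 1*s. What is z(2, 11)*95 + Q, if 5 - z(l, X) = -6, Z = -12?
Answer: 1057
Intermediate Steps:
z(l, X) = 11 (z(l, X) = 5 - 1*(-6) = 5 + 6 = 11)
V(s) = s
Q = 12 (Q = -1*(-12) = 12)
z(2, 11)*95 + Q = 11*95 + 12 = 1045 + 12 = 1057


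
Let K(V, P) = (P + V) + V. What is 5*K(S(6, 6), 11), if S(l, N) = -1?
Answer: 45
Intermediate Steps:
K(V, P) = P + 2*V
5*K(S(6, 6), 11) = 5*(11 + 2*(-1)) = 5*(11 - 2) = 5*9 = 45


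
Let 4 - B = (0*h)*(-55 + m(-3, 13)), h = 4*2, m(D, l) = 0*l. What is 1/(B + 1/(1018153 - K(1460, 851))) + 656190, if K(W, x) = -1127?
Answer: 2675367048270/4077121 ≈ 6.5619e+5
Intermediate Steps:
m(D, l) = 0
h = 8
B = 4 (B = 4 - 0*8*(-55 + 0) = 4 - 0*(-55) = 4 - 1*0 = 4 + 0 = 4)
1/(B + 1/(1018153 - K(1460, 851))) + 656190 = 1/(4 + 1/(1018153 - 1*(-1127))) + 656190 = 1/(4 + 1/(1018153 + 1127)) + 656190 = 1/(4 + 1/1019280) + 656190 = 1/(4077121/1019280) + 656190 = 1019280/4077121 + 656190 = 2675367048270/4077121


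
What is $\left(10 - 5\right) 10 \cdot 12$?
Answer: $600$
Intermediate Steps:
$\left(10 - 5\right) 10 \cdot 12 = 5 \cdot 10 \cdot 12 = 50 \cdot 12 = 600$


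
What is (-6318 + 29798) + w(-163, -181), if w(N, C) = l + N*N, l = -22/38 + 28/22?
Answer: 10460386/209 ≈ 50050.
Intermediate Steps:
l = 145/209 (l = -22*1/38 + 28*(1/22) = -11/19 + 14/11 = 145/209 ≈ 0.69378)
w(N, C) = 145/209 + N² (w(N, C) = 145/209 + N*N = 145/209 + N²)
(-6318 + 29798) + w(-163, -181) = (-6318 + 29798) + (145/209 + (-163)²) = 23480 + (145/209 + 26569) = 23480 + 5553066/209 = 10460386/209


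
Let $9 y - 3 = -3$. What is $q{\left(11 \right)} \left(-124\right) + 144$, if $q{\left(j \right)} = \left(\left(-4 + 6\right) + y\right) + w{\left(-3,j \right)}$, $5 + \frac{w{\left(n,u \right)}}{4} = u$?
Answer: $-3080$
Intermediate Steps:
$y = 0$ ($y = \frac{1}{3} + \frac{1}{9} \left(-3\right) = \frac{1}{3} - \frac{1}{3} = 0$)
$w{\left(n,u \right)} = -20 + 4 u$
$q{\left(j \right)} = -18 + 4 j$ ($q{\left(j \right)} = \left(\left(-4 + 6\right) + 0\right) + \left(-20 + 4 j\right) = \left(2 + 0\right) + \left(-20 + 4 j\right) = 2 + \left(-20 + 4 j\right) = -18 + 4 j$)
$q{\left(11 \right)} \left(-124\right) + 144 = \left(-18 + 4 \cdot 11\right) \left(-124\right) + 144 = \left(-18 + 44\right) \left(-124\right) + 144 = 26 \left(-124\right) + 144 = -3224 + 144 = -3080$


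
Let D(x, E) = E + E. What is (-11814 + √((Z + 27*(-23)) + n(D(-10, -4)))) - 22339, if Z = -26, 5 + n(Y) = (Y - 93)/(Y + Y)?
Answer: -34153 + I*√10331/4 ≈ -34153.0 + 25.41*I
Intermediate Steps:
D(x, E) = 2*E
n(Y) = -5 + (-93 + Y)/(2*Y) (n(Y) = -5 + (Y - 93)/(Y + Y) = -5 + (-93 + Y)/((2*Y)) = -5 + (-93 + Y)*(1/(2*Y)) = -5 + (-93 + Y)/(2*Y))
(-11814 + √((Z + 27*(-23)) + n(D(-10, -4)))) - 22339 = (-11814 + √((-26 + 27*(-23)) + 3*(-31 - 6*(-4))/(2*((2*(-4)))))) - 22339 = (-11814 + √((-26 - 621) + (3/2)*(-31 - 3*(-8))/(-8))) - 22339 = (-11814 + √(-647 + (3/2)*(-⅛)*(-31 + 24))) - 22339 = (-11814 + √(-647 + (3/2)*(-⅛)*(-7))) - 22339 = (-11814 + √(-647 + 21/16)) - 22339 = (-11814 + √(-10331/16)) - 22339 = (-11814 + I*√10331/4) - 22339 = -34153 + I*√10331/4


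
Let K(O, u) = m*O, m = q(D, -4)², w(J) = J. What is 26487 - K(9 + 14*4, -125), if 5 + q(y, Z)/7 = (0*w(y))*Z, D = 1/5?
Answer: -53138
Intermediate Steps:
D = ⅕ ≈ 0.20000
q(y, Z) = -35 (q(y, Z) = -35 + 7*((0*y)*Z) = -35 + 7*(0*Z) = -35 + 7*0 = -35 + 0 = -35)
m = 1225 (m = (-35)² = 1225)
K(O, u) = 1225*O
26487 - K(9 + 14*4, -125) = 26487 - 1225*(9 + 14*4) = 26487 - 1225*(9 + 56) = 26487 - 1225*65 = 26487 - 1*79625 = 26487 - 79625 = -53138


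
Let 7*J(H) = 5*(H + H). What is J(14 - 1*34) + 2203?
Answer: 15221/7 ≈ 2174.4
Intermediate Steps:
J(H) = 10*H/7 (J(H) = (5*(H + H))/7 = (5*(2*H))/7 = (10*H)/7 = 10*H/7)
J(14 - 1*34) + 2203 = 10*(14 - 1*34)/7 + 2203 = 10*(14 - 34)/7 + 2203 = (10/7)*(-20) + 2203 = -200/7 + 2203 = 15221/7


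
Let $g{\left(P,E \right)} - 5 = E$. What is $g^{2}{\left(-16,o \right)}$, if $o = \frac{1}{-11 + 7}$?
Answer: $\frac{361}{16} \approx 22.563$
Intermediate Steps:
$o = - \frac{1}{4}$ ($o = \frac{1}{-4} = - \frac{1}{4} \approx -0.25$)
$g{\left(P,E \right)} = 5 + E$
$g^{2}{\left(-16,o \right)} = \left(5 - \frac{1}{4}\right)^{2} = \left(\frac{19}{4}\right)^{2} = \frac{361}{16}$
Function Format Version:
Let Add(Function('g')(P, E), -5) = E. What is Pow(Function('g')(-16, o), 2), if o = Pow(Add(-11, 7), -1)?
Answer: Rational(361, 16) ≈ 22.563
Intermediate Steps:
o = Rational(-1, 4) (o = Pow(-4, -1) = Rational(-1, 4) ≈ -0.25000)
Function('g')(P, E) = Add(5, E)
Pow(Function('g')(-16, o), 2) = Pow(Add(5, Rational(-1, 4)), 2) = Pow(Rational(19, 4), 2) = Rational(361, 16)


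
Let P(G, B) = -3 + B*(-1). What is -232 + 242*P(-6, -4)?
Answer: 10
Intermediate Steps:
P(G, B) = -3 - B
-232 + 242*P(-6, -4) = -232 + 242*(-3 - 1*(-4)) = -232 + 242*(-3 + 4) = -232 + 242*1 = -232 + 242 = 10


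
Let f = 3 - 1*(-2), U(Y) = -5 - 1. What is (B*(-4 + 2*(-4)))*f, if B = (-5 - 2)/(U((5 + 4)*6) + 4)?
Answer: -210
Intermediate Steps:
U(Y) = -6
f = 5 (f = 3 + 2 = 5)
B = 7/2 (B = (-5 - 2)/(-6 + 4) = -7/(-2) = -7*(-½) = 7/2 ≈ 3.5000)
(B*(-4 + 2*(-4)))*f = (7*(-4 + 2*(-4))/2)*5 = (7*(-4 - 8)/2)*5 = ((7/2)*(-12))*5 = -42*5 = -210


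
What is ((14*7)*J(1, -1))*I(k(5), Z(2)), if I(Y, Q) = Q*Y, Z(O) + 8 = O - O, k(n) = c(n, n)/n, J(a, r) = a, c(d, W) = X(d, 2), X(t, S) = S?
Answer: -1568/5 ≈ -313.60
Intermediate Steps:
c(d, W) = 2
k(n) = 2/n
Z(O) = -8 (Z(O) = -8 + (O - O) = -8 + 0 = -8)
((14*7)*J(1, -1))*I(k(5), Z(2)) = ((14*7)*1)*(-16/5) = (98*1)*(-16/5) = 98*(-8*⅖) = 98*(-16/5) = -1568/5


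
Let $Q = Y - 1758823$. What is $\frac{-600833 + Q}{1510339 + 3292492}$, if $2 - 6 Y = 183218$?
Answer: $- \frac{2390192}{4802831} \approx -0.49766$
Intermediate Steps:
$Y = -30536$ ($Y = \frac{1}{3} - \frac{91609}{3} = -30536$)
$Q = -1789359$ ($Q = -30536 - 1758823 = -1789359$)
$\frac{-600833 + Q}{1510339 + 3292492} = \frac{-600833 - 1789359}{1510339 + 3292492} = - \frac{2390192}{4802831}$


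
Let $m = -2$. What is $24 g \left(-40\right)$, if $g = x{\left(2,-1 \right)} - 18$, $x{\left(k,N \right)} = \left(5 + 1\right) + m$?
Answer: $13440$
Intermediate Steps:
$x{\left(k,N \right)} = 4$ ($x{\left(k,N \right)} = \left(5 + 1\right) - 2 = 6 - 2 = 4$)
$g = -14$ ($g = 4 - 18 = -14$)
$24 g \left(-40\right) = 24 \left(-14\right) \left(-40\right) = \left(-336\right) \left(-40\right) = 13440$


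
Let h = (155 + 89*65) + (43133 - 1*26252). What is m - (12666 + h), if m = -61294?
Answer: -96781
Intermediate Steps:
h = 22821 (h = (155 + 5785) + (43133 - 26252) = 5940 + 16881 = 22821)
m - (12666 + h) = -61294 - (12666 + 22821) = -61294 - 1*35487 = -61294 - 35487 = -96781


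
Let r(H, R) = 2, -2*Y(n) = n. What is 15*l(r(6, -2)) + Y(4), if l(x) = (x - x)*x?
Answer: -2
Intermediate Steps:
Y(n) = -n/2
l(x) = 0 (l(x) = 0*x = 0)
15*l(r(6, -2)) + Y(4) = 15*0 - 1/2*4 = 0 - 2 = -2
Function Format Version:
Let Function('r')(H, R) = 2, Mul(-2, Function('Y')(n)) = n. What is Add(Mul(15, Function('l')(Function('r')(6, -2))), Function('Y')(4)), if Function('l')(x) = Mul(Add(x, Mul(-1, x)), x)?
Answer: -2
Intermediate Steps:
Function('Y')(n) = Mul(Rational(-1, 2), n)
Function('l')(x) = 0 (Function('l')(x) = Mul(0, x) = 0)
Add(Mul(15, Function('l')(Function('r')(6, -2))), Function('Y')(4)) = Add(Mul(15, 0), Mul(Rational(-1, 2), 4)) = Add(0, -2) = -2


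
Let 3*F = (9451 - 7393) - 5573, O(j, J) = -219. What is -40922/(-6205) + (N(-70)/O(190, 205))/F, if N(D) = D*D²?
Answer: 22937166/4362115 ≈ 5.2583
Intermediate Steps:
N(D) = D³
F = -3515/3 (F = ((9451 - 7393) - 5573)/3 = (2058 - 5573)/3 = (⅓)*(-3515) = -3515/3 ≈ -1171.7)
-40922/(-6205) + (N(-70)/O(190, 205))/F = -40922/(-6205) + ((-70)³/(-219))/(-3515/3) = -40922*(-1/6205) - 343000*(-1/219)*(-3/3515) = 40922/6205 + (343000/219)*(-3/3515) = 40922/6205 - 68600/51319 = 22937166/4362115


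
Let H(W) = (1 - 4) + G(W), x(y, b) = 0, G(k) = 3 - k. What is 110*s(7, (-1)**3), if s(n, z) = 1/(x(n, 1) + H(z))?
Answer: 110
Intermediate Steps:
H(W) = -W (H(W) = (1 - 4) + (3 - W) = -3 + (3 - W) = -W)
s(n, z) = -1/z (s(n, z) = 1/(0 - z) = 1/(-z) = -1/z)
110*s(7, (-1)**3) = 110*(-1/((-1)**3)) = 110*(-1/(-1)) = 110*(-1*(-1)) = 110*1 = 110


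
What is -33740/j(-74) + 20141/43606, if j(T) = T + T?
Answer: 368561827/1613422 ≈ 228.43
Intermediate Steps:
j(T) = 2*T
-33740/j(-74) + 20141/43606 = -33740/(2*(-74)) + 20141/43606 = -33740/(-148) + 20141*(1/43606) = -33740*(-1/148) + 20141/43606 = 8435/37 + 20141/43606 = 368561827/1613422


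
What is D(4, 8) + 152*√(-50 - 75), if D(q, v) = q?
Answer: 4 + 760*I*√5 ≈ 4.0 + 1699.4*I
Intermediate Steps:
D(4, 8) + 152*√(-50 - 75) = 4 + 152*√(-50 - 75) = 4 + 152*√(-125) = 4 + 152*(5*I*√5) = 4 + 760*I*√5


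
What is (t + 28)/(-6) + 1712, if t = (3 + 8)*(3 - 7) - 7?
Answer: 10295/6 ≈ 1715.8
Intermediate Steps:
t = -51 (t = 11*(-4) - 7 = -44 - 7 = -51)
(t + 28)/(-6) + 1712 = (-51 + 28)/(-6) + 1712 = -1/6*(-23) + 1712 = 23/6 + 1712 = 10295/6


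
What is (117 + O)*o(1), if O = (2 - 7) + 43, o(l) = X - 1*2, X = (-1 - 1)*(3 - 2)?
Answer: -620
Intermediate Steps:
X = -2 (X = -2*1 = -2)
o(l) = -4 (o(l) = -2 - 1*2 = -2 - 2 = -4)
O = 38 (O = -5 + 43 = 38)
(117 + O)*o(1) = (117 + 38)*(-4) = 155*(-4) = -620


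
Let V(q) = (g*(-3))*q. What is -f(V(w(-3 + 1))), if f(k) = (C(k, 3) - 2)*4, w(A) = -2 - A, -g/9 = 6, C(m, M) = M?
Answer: -4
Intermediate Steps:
g = -54 (g = -9*6 = -54)
V(q) = 162*q (V(q) = (-54*(-3))*q = 162*q)
f(k) = 4 (f(k) = (3 - 2)*4 = 1*4 = 4)
-f(V(w(-3 + 1))) = -1*4 = -4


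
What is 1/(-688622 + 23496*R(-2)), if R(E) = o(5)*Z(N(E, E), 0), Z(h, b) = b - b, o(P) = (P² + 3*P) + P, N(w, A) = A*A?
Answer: -1/688622 ≈ -1.4522e-6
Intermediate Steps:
N(w, A) = A²
o(P) = P² + 4*P
Z(h, b) = 0
R(E) = 0 (R(E) = (5*(4 + 5))*0 = (5*9)*0 = 45*0 = 0)
1/(-688622 + 23496*R(-2)) = 1/(-688622 + 23496*0) = 1/(-688622 + 0) = 1/(-688622) = -1/688622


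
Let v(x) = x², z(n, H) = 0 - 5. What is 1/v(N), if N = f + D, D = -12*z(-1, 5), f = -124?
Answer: 1/4096 ≈ 0.00024414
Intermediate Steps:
z(n, H) = -5
D = 60 (D = -12*(-5) = 60)
N = -64 (N = -124 + 60 = -64)
1/v(N) = 1/((-64)²) = 1/4096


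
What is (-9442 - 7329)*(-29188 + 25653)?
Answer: 59285485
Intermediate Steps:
(-9442 - 7329)*(-29188 + 25653) = -16771*(-3535) = 59285485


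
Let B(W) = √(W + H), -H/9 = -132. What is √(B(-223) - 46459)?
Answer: √(-46459 + √965) ≈ 215.47*I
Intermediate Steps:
H = 1188 (H = -9*(-132) = 1188)
B(W) = √(1188 + W) (B(W) = √(W + 1188) = √(1188 + W))
√(B(-223) - 46459) = √(√(1188 - 223) - 46459) = √(√965 - 46459) = √(-46459 + √965)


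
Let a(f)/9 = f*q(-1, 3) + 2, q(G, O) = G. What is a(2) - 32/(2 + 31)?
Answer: -32/33 ≈ -0.96970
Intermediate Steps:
a(f) = 18 - 9*f (a(f) = 9*(f*(-1) + 2) = 9*(-f + 2) = 9*(2 - f) = 18 - 9*f)
a(2) - 32/(2 + 31) = (18 - 9*2) - 32/(2 + 31) = (18 - 18) - 32/33 = 0 + (1/33)*(-32) = 0 - 32/33 = -32/33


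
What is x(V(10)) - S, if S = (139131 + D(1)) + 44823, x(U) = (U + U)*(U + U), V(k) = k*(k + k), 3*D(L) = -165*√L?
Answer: -23899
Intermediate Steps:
D(L) = -55*√L (D(L) = (-165*√L)/3 = -55*√L)
V(k) = 2*k² (V(k) = k*(2*k) = 2*k²)
x(U) = 4*U² (x(U) = (2*U)*(2*U) = 4*U²)
S = 183899 (S = (139131 - 55*√1) + 44823 = (139131 - 55*1) + 44823 = (139131 - 55) + 44823 = 139076 + 44823 = 183899)
x(V(10)) - S = 4*(2*10²)² - 1*183899 = 4*(2*100)² - 183899 = 4*200² - 183899 = 4*40000 - 183899 = 160000 - 183899 = -23899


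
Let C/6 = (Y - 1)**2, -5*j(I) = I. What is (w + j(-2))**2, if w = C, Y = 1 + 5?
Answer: 565504/25 ≈ 22620.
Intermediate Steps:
Y = 6
j(I) = -I/5
C = 150 (C = 6*(6 - 1)**2 = 6*5**2 = 6*25 = 150)
w = 150
(w + j(-2))**2 = (150 - 1/5*(-2))**2 = (150 + 2/5)**2 = (752/5)**2 = 565504/25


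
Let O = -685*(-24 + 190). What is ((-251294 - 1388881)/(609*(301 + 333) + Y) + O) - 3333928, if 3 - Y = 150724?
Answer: -162304782161/47077 ≈ -3.4476e+6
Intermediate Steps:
Y = -150721 (Y = 3 - 1*150724 = 3 - 150724 = -150721)
O = -113710 (O = -685*166 = -113710)
((-251294 - 1388881)/(609*(301 + 333) + Y) + O) - 3333928 = ((-251294 - 1388881)/(609*(301 + 333) - 150721) - 113710) - 3333928 = (-1640175/(609*634 - 150721) - 113710) - 3333928 = (-1640175/(386106 - 150721) - 113710) - 3333928 = (-1640175/235385 - 113710) - 3333928 = (-1640175*1/235385 - 113710) - 3333928 = (-328035/47077 - 113710) - 3333928 = -5353453705/47077 - 3333928 = -162304782161/47077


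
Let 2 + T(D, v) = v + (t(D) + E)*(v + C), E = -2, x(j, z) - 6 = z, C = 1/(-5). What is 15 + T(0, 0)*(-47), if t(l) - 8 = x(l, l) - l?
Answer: 1109/5 ≈ 221.80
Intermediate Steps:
C = -⅕ ≈ -0.20000
x(j, z) = 6 + z
t(l) = 14 (t(l) = 8 + ((6 + l) - l) = 8 + 6 = 14)
T(D, v) = -22/5 + 13*v (T(D, v) = -2 + (v + (14 - 2)*(v - ⅕)) = -2 + (v + 12*(-⅕ + v)) = -2 + (v + (-12/5 + 12*v)) = -2 + (-12/5 + 13*v) = -22/5 + 13*v)
15 + T(0, 0)*(-47) = 15 + (-22/5 + 13*0)*(-47) = 15 + (-22/5 + 0)*(-47) = 15 - 22/5*(-47) = 15 + 1034/5 = 1109/5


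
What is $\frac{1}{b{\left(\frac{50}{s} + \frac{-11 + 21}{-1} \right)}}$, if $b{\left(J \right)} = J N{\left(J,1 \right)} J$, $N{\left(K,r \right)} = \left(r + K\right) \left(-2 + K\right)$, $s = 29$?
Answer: $\frac{707281}{3621772800} \approx 0.00019529$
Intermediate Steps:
$N{\left(K,r \right)} = \left(-2 + K\right) \left(K + r\right)$ ($N{\left(K,r \right)} = \left(K + r\right) \left(-2 + K\right) = \left(-2 + K\right) \left(K + r\right)$)
$b{\left(J \right)} = J^{2} \left(-2 + J^{2} - J\right)$ ($b{\left(J \right)} = J \left(J^{2} - 2 J - 2 + J 1\right) J = J \left(J^{2} - 2 J - 2 + J\right) J = J \left(-2 + J^{2} - J\right) J = J^{2} \left(-2 + J^{2} - J\right)$)
$\frac{1}{b{\left(\frac{50}{s} + \frac{-11 + 21}{-1} \right)}} = \frac{1}{\left(\frac{50}{29} + \frac{-11 + 21}{-1}\right)^{2} \left(-2 + \left(\frac{50}{29} + \frac{-11 + 21}{-1}\right)^{2} - \left(\frac{50}{29} + \frac{-11 + 21}{-1}\right)\right)} = \frac{1}{\left(50 \cdot \frac{1}{29} + 10 \left(-1\right)\right)^{2} \left(-2 + \left(50 \cdot \frac{1}{29} + 10 \left(-1\right)\right)^{2} - \left(50 \cdot \frac{1}{29} + 10 \left(-1\right)\right)\right)} = \frac{1}{\left(\frac{50}{29} - 10\right)^{2} \left(-2 + \left(\frac{50}{29} - 10\right)^{2} - \left(\frac{50}{29} - 10\right)\right)} = \frac{1}{\left(- \frac{240}{29}\right)^{2} \left(-2 + \left(- \frac{240}{29}\right)^{2} - - \frac{240}{29}\right)} = \frac{1}{\frac{57600}{841} \left(-2 + \frac{57600}{841} + \frac{240}{29}\right)} = \frac{1}{\frac{57600}{841} \cdot \frac{62878}{841}} = \frac{1}{\frac{3621772800}{707281}} = \frac{707281}{3621772800}$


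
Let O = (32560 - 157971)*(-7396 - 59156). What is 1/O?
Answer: 1/8346352872 ≈ 1.1981e-10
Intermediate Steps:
O = 8346352872 (O = -125411*(-66552) = 8346352872)
1/O = 1/8346352872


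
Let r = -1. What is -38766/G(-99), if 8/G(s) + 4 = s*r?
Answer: -1841385/4 ≈ -4.6035e+5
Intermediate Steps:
G(s) = 8/(-4 - s) (G(s) = 8/(-4 + s*(-1)) = 8/(-4 - s))
-38766/G(-99) = -38766/((-8/(4 - 99))) = -38766/((-8/(-95))) = -38766/((-8*(-1/95))) = -38766/8/95 = -38766*95/8 = -1841385/4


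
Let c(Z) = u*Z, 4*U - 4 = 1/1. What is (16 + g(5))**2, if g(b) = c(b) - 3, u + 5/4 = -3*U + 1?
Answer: 49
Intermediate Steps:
U = 5/4 (U = 1 + (1/4)/1 = 1 + (1/4)*1 = 1 + 1/4 = 5/4 ≈ 1.2500)
u = -4 (u = -5/4 + (-3*5/4 + 1) = -5/4 + (-15/4 + 1) = -5/4 - 11/4 = -4)
c(Z) = -4*Z
g(b) = -3 - 4*b (g(b) = -4*b - 3 = -3 - 4*b)
(16 + g(5))**2 = (16 + (-3 - 4*5))**2 = (16 + (-3 - 20))**2 = (16 - 23)**2 = (-7)**2 = 49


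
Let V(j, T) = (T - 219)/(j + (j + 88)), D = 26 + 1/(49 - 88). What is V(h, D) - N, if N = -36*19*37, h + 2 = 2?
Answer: 10856191/429 ≈ 25306.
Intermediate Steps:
h = 0 (h = -2 + 2 = 0)
D = 1013/39 (D = 26 + 1/(-39) = 26 - 1/39 = 1013/39 ≈ 25.974)
V(j, T) = (-219 + T)/(88 + 2*j) (V(j, T) = (-219 + T)/(j + (88 + j)) = (-219 + T)/(88 + 2*j))
N = -25308 (N = -684*37 = -25308)
V(h, D) - N = (-219 + 1013/39)/(2*(44 + 0)) - 1*(-25308) = (1/2)*(-7528/39)/44 + 25308 = (1/2)*(1/44)*(-7528/39) + 25308 = -941/429 + 25308 = 10856191/429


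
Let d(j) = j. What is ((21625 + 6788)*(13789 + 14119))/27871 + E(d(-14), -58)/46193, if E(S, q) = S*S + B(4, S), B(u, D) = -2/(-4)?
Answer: 73257490022847/2574890206 ≈ 28451.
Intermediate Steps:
B(u, D) = ½ (B(u, D) = -2*(-¼) = ½)
E(S, q) = ½ + S² (E(S, q) = S*S + ½ = S² + ½ = ½ + S²)
((21625 + 6788)*(13789 + 14119))/27871 + E(d(-14), -58)/46193 = ((21625 + 6788)*(13789 + 14119))/27871 + (½ + (-14)²)/46193 = (28413*27908)*(1/27871) + (½ + 196)*(1/46193) = 792950004*(1/27871) + (393/2)*(1/46193) = 792950004/27871 + 393/92386 = 73257490022847/2574890206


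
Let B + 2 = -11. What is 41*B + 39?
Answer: -494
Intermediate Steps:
B = -13 (B = -2 - 11 = -13)
41*B + 39 = 41*(-13) + 39 = -533 + 39 = -494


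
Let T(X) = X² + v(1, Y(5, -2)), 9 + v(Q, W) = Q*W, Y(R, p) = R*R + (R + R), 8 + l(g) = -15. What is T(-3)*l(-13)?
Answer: -805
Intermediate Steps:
l(g) = -23 (l(g) = -8 - 15 = -23)
Y(R, p) = R² + 2*R
v(Q, W) = -9 + Q*W
T(X) = 26 + X² (T(X) = X² + (-9 + 1*(5*(2 + 5))) = X² + (-9 + 1*(5*7)) = X² + (-9 + 1*35) = X² + (-9 + 35) = X² + 26 = 26 + X²)
T(-3)*l(-13) = (26 + (-3)²)*(-23) = (26 + 9)*(-23) = 35*(-23) = -805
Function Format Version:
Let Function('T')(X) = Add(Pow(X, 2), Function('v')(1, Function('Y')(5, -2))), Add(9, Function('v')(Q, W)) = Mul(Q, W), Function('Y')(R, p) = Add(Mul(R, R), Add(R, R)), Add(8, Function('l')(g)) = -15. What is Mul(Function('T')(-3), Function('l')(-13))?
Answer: -805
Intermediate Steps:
Function('l')(g) = -23 (Function('l')(g) = Add(-8, -15) = -23)
Function('Y')(R, p) = Add(Pow(R, 2), Mul(2, R))
Function('v')(Q, W) = Add(-9, Mul(Q, W))
Function('T')(X) = Add(26, Pow(X, 2)) (Function('T')(X) = Add(Pow(X, 2), Add(-9, Mul(1, Mul(5, Add(2, 5))))) = Add(Pow(X, 2), Add(-9, Mul(1, Mul(5, 7)))) = Add(Pow(X, 2), Add(-9, Mul(1, 35))) = Add(Pow(X, 2), Add(-9, 35)) = Add(Pow(X, 2), 26) = Add(26, Pow(X, 2)))
Mul(Function('T')(-3), Function('l')(-13)) = Mul(Add(26, Pow(-3, 2)), -23) = Mul(Add(26, 9), -23) = Mul(35, -23) = -805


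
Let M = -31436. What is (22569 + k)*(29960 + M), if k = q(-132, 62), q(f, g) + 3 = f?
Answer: -33112584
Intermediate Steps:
q(f, g) = -3 + f
k = -135 (k = -3 - 132 = -135)
(22569 + k)*(29960 + M) = (22569 - 135)*(29960 - 31436) = 22434*(-1476) = -33112584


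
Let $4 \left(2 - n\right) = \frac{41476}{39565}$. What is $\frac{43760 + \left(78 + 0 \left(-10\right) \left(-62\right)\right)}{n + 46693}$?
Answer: $\frac{867225235}{923738653} \approx 0.93882$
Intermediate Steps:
$n = \frac{68761}{39565}$ ($n = 2 - \frac{41476 \cdot \frac{1}{39565}}{4} = 2 - \frac{10369}{39565} = \frac{68761}{39565} \approx 1.7379$)
$\frac{43760 + \left(78 + 0 \left(-10\right) \left(-62\right)\right)}{n + 46693} = \frac{43760 + \left(78 + 0 \left(-10\right) \left(-62\right)\right)}{\frac{68761}{39565} + 46693} = \frac{43760 + \left(78 + 0 \left(-62\right)\right)}{\frac{1847477306}{39565}} = \left(43760 + \left(78 + 0\right)\right) \frac{39565}{1847477306} = \left(43760 + 78\right) \frac{39565}{1847477306} = 43838 \cdot \frac{39565}{1847477306} = \frac{867225235}{923738653}$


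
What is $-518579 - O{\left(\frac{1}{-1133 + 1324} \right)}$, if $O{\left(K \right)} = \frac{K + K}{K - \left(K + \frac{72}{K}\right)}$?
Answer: $- \frac{681058097963}{1313316} \approx -5.1858 \cdot 10^{5}$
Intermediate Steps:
$O{\left(K \right)} = - \frac{K^{2}}{36}$ ($O{\left(K \right)} = \frac{2 K}{K - \left(K + \frac{72}{K}\right)} = \frac{2 K}{\left(-72\right) \frac{1}{K}} = 2 K \left(- \frac{K}{72}\right) = - \frac{K^{2}}{36}$)
$-518579 - O{\left(\frac{1}{-1133 + 1324} \right)} = -518579 - - \frac{\left(\frac{1}{-1133 + 1324}\right)^{2}}{36} = -518579 - - \frac{\left(\frac{1}{191}\right)^{2}}{36} = -518579 - - \frac{1}{36 \cdot 36481} = -518579 - \left(- \frac{1}{36}\right) \frac{1}{36481} = -518579 - - \frac{1}{1313316} = -518579 + \frac{1}{1313316} = - \frac{681058097963}{1313316}$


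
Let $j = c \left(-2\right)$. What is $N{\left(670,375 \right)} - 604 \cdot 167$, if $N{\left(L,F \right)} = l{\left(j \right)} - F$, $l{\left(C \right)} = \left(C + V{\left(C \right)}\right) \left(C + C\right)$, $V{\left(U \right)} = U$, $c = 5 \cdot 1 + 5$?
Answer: $-99643$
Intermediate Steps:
$c = 10$ ($c = 5 + 5 = 10$)
$j = -20$ ($j = 10 \left(-2\right) = -20$)
$l{\left(C \right)} = 4 C^{2}$ ($l{\left(C \right)} = \left(C + C\right) \left(C + C\right) = 2 C 2 C = 4 C^{2}$)
$N{\left(L,F \right)} = 1600 - F$ ($N{\left(L,F \right)} = 4 \left(-20\right)^{2} - F = 4 \cdot 400 - F = 1600 - F$)
$N{\left(670,375 \right)} - 604 \cdot 167 = \left(1600 - 375\right) - 604 \cdot 167 = \left(1600 - 375\right) - 100868 = 1225 - 100868 = -99643$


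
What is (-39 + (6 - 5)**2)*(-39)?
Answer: 1482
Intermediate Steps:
(-39 + (6 - 5)**2)*(-39) = (-39 + 1**2)*(-39) = (-39 + 1)*(-39) = -38*(-39) = 1482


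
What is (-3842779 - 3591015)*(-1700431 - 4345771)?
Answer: 44946220150388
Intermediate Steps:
(-3842779 - 3591015)*(-1700431 - 4345771) = -7433794*(-6046202) = 44946220150388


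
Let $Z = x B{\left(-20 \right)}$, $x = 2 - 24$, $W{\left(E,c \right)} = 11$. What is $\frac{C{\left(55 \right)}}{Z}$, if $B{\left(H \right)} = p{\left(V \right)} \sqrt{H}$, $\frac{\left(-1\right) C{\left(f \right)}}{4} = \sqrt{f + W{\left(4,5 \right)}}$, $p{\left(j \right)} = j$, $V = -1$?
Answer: $\frac{i \sqrt{330}}{55} \approx 0.33029 i$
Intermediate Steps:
$C{\left(f \right)} = - 4 \sqrt{11 + f}$ ($C{\left(f \right)} = - 4 \sqrt{f + 11} = - 4 \sqrt{11 + f}$)
$B{\left(H \right)} = - \sqrt{H}$
$x = -22$
$Z = 44 i \sqrt{5}$ ($Z = - 22 \left(- \sqrt{-20}\right) = - 22 \left(- 2 i \sqrt{5}\right) = 44 i \sqrt{5} \approx 98.387 i$)
$\frac{C{\left(55 \right)}}{Z} = \frac{\left(-4\right) \sqrt{11 + 55}}{44 i \sqrt{5}} = - 4 \sqrt{66} \left(- \frac{i \sqrt{5}}{220}\right) = \frac{i \sqrt{330}}{55}$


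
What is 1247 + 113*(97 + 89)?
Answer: 22265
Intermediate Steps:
1247 + 113*(97 + 89) = 1247 + 113*186 = 1247 + 21018 = 22265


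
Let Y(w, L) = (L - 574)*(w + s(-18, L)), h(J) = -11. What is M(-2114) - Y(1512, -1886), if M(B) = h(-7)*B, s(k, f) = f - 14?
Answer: -931226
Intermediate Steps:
s(k, f) = -14 + f
M(B) = -11*B
Y(w, L) = (-574 + L)*(-14 + L + w) (Y(w, L) = (L - 574)*(w + (-14 + L)) = (-574 + L)*(-14 + L + w))
M(-2114) - Y(1512, -1886) = -11*(-2114) - (8036 + (-1886)² - 588*(-1886) - 574*1512 - 1886*1512) = 23254 - (8036 + 3556996 + 1108968 - 867888 - 2851632) = 23254 - 1*954480 = 23254 - 954480 = -931226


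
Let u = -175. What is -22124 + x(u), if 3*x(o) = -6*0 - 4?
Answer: -66376/3 ≈ -22125.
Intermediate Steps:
x(o) = -4/3 (x(o) = (-6*0 - 4)/3 = (0 - 4)/3 = (1/3)*(-4) = -4/3)
-22124 + x(u) = -22124 - 4/3 = -66376/3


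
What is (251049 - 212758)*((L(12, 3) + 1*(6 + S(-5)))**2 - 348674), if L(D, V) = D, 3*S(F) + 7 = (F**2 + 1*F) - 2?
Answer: -119997905731/9 ≈ -1.3333e+10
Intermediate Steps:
S(F) = -3 + F/3 + F**2/3 (S(F) = -7/3 + ((F**2 + 1*F) - 2)/3 = -7/3 + ((F**2 + F) - 2)/3 = -7/3 + ((F + F**2) - 2)/3 = -7/3 + (-2 + F + F**2)/3 = -7/3 + (-2/3 + F/3 + F**2/3) = -3 + F/3 + F**2/3)
(251049 - 212758)*((L(12, 3) + 1*(6 + S(-5)))**2 - 348674) = (251049 - 212758)*((12 + 1*(6 + (-3 + (1/3)*(-5) + (1/3)*(-5)**2)))**2 - 348674) = 38291*((12 + 1*(6 + (-3 - 5/3 + (1/3)*25)))**2 - 348674) = 38291*((12 + 1*(6 + (-3 - 5/3 + 25/3)))**2 - 348674) = 38291*((12 + 1*(6 + 11/3))**2 - 348674) = 38291*((12 + 1*(29/3))**2 - 348674) = 38291*((12 + 29/3)**2 - 348674) = 38291*((65/3)**2 - 348674) = 38291*(4225/9 - 348674) = 38291*(-3133841/9) = -119997905731/9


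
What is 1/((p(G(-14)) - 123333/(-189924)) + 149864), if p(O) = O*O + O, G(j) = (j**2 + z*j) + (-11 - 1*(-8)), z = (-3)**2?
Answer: 1292/199511479 ≈ 6.4758e-6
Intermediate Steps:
z = 9
G(j) = -3 + j**2 + 9*j (G(j) = (j**2 + 9*j) + (-11 - 1*(-8)) = (j**2 + 9*j) + (-11 + 8) = (j**2 + 9*j) - 3 = -3 + j**2 + 9*j)
p(O) = O + O**2 (p(O) = O**2 + O = O + O**2)
1/((p(G(-14)) - 123333/(-189924)) + 149864) = 1/(((-3 + (-14)**2 + 9*(-14))*(1 + (-3 + (-14)**2 + 9*(-14))) - 123333/(-189924)) + 149864) = 1/(((-3 + 196 - 126)*(1 + (-3 + 196 - 126)) - 123333*(-1)/189924) + 149864) = 1/((67*(1 + 67) - 1*(-839/1292)) + 149864) = 1/((67*68 + 839/1292) + 149864) = 1/((4556 + 839/1292) + 149864) = 1/(5887191/1292 + 149864) = 1/(199511479/1292) = 1292/199511479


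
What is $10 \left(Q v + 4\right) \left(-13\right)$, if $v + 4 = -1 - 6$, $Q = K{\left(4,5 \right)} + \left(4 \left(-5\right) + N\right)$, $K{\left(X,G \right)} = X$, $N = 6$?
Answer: $-14820$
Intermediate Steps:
$Q = -10$ ($Q = 4 + \left(4 \left(-5\right) + 6\right) = 4 + \left(-20 + 6\right) = 4 - 14 = -10$)
$v = -11$ ($v = -4 - 7 = -11$)
$10 \left(Q v + 4\right) \left(-13\right) = 10 \left(\left(-10\right) \left(-11\right) + 4\right) \left(-13\right) = 10 \left(110 + 4\right) \left(-13\right) = 10 \cdot 114 \left(-13\right) = 1140 \left(-13\right) = -14820$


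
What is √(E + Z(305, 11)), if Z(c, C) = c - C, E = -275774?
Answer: 2*I*√68870 ≈ 524.86*I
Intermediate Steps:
√(E + Z(305, 11)) = √(-275774 + (305 - 1*11)) = √(-275774 + (305 - 11)) = √(-275774 + 294) = √(-275480) = 2*I*√68870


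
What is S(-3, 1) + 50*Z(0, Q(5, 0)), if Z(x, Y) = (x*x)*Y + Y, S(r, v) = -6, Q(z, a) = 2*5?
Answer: 494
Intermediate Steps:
Q(z, a) = 10
Z(x, Y) = Y + Y*x**2 (Z(x, Y) = x**2*Y + Y = Y*x**2 + Y = Y + Y*x**2)
S(-3, 1) + 50*Z(0, Q(5, 0)) = -6 + 50*(10*(1 + 0**2)) = -6 + 50*(10*(1 + 0)) = -6 + 50*(10*1) = -6 + 50*10 = -6 + 500 = 494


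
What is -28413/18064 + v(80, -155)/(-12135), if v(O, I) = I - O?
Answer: -68109343/43841328 ≈ -1.5535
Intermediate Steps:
-28413/18064 + v(80, -155)/(-12135) = -28413/18064 + (-155 - 1*80)/(-12135) = -28413*1/18064 + (-155 - 80)*(-1/12135) = -28413/18064 - 235*(-1/12135) = -28413/18064 + 47/2427 = -68109343/43841328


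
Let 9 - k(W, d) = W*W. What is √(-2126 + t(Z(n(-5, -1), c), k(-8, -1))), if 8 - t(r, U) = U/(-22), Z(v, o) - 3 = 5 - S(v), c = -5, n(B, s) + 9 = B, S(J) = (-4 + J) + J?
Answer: I*√8482/2 ≈ 46.049*I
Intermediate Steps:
S(J) = -4 + 2*J
n(B, s) = -9 + B
k(W, d) = 9 - W² (k(W, d) = 9 - W*W = 9 - W²)
Z(v, o) = 12 - 2*v (Z(v, o) = 3 + (5 - (-4 + 2*v)) = 3 + (5 + (4 - 2*v)) = 3 + (9 - 2*v) = 12 - 2*v)
t(r, U) = 8 + U/22 (t(r, U) = 8 - U/(-22) = 8 - U*(-1)/22 = 8 - (-1)*U/22 = 8 + U/22)
√(-2126 + t(Z(n(-5, -1), c), k(-8, -1))) = √(-2126 + (8 + (9 - 1*(-8)²)/22)) = √(-2126 + (8 + (9 - 1*64)/22)) = √(-2126 + (8 + (9 - 64)/22)) = √(-2126 + (8 + (1/22)*(-55))) = √(-2126 + (8 - 5/2)) = √(-2126 + 11/2) = √(-4241/2) = I*√8482/2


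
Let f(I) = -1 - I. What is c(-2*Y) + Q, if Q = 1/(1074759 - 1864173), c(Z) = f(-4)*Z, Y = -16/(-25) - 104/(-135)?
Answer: -501014827/59206050 ≈ -8.4622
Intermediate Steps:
Y = 952/675 (Y = -16*(-1/25) - 104*(-1/135) = 16/25 + 104/135 = 952/675 ≈ 1.4104)
c(Z) = 3*Z (c(Z) = (-1 - 1*(-4))*Z = (-1 + 4)*Z = 3*Z)
Q = -1/789414 (Q = 1/(-789414) = -1/789414 ≈ -1.2668e-6)
c(-2*Y) + Q = 3*(-2*952/675) - 1/789414 = 3*(-1904/675) - 1/789414 = -1904/225 - 1/789414 = -501014827/59206050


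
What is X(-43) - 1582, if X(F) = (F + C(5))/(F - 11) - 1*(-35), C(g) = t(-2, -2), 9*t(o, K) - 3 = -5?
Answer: -751453/486 ≈ -1546.2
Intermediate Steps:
t(o, K) = -2/9 (t(o, K) = ⅓ + (⅑)*(-5) = ⅓ - 5/9 = -2/9)
C(g) = -2/9
X(F) = 35 + (-2/9 + F)/(-11 + F) (X(F) = (F - 2/9)/(F - 11) - 1*(-35) = (-2/9 + F)/(-11 + F) + 35 = 35 + (-2/9 + F)/(-11 + F))
X(-43) - 1582 = (-3467 + 324*(-43))/(9*(-11 - 43)) - 1582 = (⅑)*(-3467 - 13932)/(-54) - 1582 = (⅑)*(-1/54)*(-17399) - 1582 = 17399/486 - 1582 = -751453/486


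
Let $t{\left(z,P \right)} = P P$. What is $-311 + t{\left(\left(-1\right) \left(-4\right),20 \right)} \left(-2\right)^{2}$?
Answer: $1289$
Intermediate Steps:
$t{\left(z,P \right)} = P^{2}$
$-311 + t{\left(\left(-1\right) \left(-4\right),20 \right)} \left(-2\right)^{2} = -311 + 20^{2} \left(-2\right)^{2} = -311 + 400 \cdot 4 = -311 + 1600 = 1289$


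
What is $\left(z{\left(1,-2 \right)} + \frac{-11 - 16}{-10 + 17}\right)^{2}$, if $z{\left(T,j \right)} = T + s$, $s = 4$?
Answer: $\frac{64}{49} \approx 1.3061$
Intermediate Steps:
$z{\left(T,j \right)} = 4 + T$ ($z{\left(T,j \right)} = T + 4 = 4 + T$)
$\left(z{\left(1,-2 \right)} + \frac{-11 - 16}{-10 + 17}\right)^{2} = \left(\left(4 + 1\right) + \frac{-11 - 16}{-10 + 17}\right)^{2} = \left(5 - \frac{27}{7}\right)^{2} = \left(\frac{8}{7}\right)^{2} = \frac{64}{49}$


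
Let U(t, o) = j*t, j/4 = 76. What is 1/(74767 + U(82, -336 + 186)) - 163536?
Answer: -16303721519/99695 ≈ -1.6354e+5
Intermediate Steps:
j = 304 (j = 4*76 = 304)
U(t, o) = 304*t
1/(74767 + U(82, -336 + 186)) - 163536 = 1/(74767 + 304*82) - 163536 = 1/(74767 + 24928) - 163536 = 1/99695 - 163536 = -16303721519/99695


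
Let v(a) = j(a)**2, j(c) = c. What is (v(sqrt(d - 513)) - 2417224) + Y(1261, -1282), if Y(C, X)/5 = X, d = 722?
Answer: -2423425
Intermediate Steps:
Y(C, X) = 5*X
v(a) = a**2
(v(sqrt(d - 513)) - 2417224) + Y(1261, -1282) = ((sqrt(722 - 513))**2 - 2417224) + 5*(-1282) = ((sqrt(209))**2 - 2417224) - 6410 = (209 - 2417224) - 6410 = -2417015 - 6410 = -2423425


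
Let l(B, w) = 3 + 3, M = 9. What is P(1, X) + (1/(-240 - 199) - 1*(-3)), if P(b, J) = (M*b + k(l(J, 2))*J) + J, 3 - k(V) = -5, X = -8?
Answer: -26341/439 ≈ -60.002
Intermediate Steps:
l(B, w) = 6
k(V) = 8 (k(V) = 3 - 1*(-5) = 3 + 5 = 8)
P(b, J) = 9*J + 9*b (P(b, J) = (9*b + 8*J) + J = (8*J + 9*b) + J = 9*J + 9*b)
P(1, X) + (1/(-240 - 199) - 1*(-3)) = (9*(-8) + 9*1) + (1/(-240 - 199) - 1*(-3)) = (-72 + 9) + (1/(-439) + 3) = -63 + (-1/439 + 3) = -63 + 1316/439 = -26341/439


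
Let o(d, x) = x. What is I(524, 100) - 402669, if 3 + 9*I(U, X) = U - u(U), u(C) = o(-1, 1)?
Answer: -3623501/9 ≈ -4.0261e+5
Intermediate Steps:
u(C) = 1
I(U, X) = -4/9 + U/9 (I(U, X) = -1/3 + (U - 1*1)/9 = -1/3 + (U - 1)/9 = -1/3 + (-1 + U)/9 = -1/3 + (-1/9 + U/9) = -4/9 + U/9)
I(524, 100) - 402669 = (-4/9 + (1/9)*524) - 402669 = (-4/9 + 524/9) - 402669 = 520/9 - 402669 = -3623501/9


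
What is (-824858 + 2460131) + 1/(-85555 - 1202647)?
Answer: 2106561949145/1288202 ≈ 1.6353e+6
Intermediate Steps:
(-824858 + 2460131) + 1/(-85555 - 1202647) = 1635273 + 1/(-1288202) = 1635273 - 1/1288202 = 2106561949145/1288202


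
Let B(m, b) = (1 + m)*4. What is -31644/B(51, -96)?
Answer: -7911/52 ≈ -152.13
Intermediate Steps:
B(m, b) = 4 + 4*m
-31644/B(51, -96) = -31644/(4 + 4*51) = -31644/(4 + 204) = -31644/208 = -31644*1/208 = -7911/52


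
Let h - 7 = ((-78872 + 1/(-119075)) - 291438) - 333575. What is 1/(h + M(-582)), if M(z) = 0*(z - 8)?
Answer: -119075/83814272851 ≈ -1.4207e-6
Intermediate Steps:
h = -83814272851/119075 (h = 7 + (((-78872 + 1/(-119075)) - 291438) - 333575) = 7 + (((-78872 - 1/119075) - 291438) - 333575) = 7 + ((-9391683401/119075 - 291438) - 333575) = 7 + (-44094663251/119075 - 333575) = 7 - 83815106376/119075 = -83814272851/119075 ≈ -7.0388e+5)
M(z) = 0 (M(z) = 0*(-8 + z) = 0)
1/(h + M(-582)) = 1/(-83814272851/119075 + 0) = 1/(-83814272851/119075) = -119075/83814272851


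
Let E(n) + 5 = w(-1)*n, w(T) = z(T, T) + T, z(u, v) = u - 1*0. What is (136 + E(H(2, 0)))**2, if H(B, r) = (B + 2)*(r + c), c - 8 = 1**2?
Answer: 3481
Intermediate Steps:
z(u, v) = u (z(u, v) = u + 0 = u)
c = 9 (c = 8 + 1**2 = 8 + 1 = 9)
w(T) = 2*T (w(T) = T + T = 2*T)
H(B, r) = (2 + B)*(9 + r) (H(B, r) = (B + 2)*(r + 9) = (2 + B)*(9 + r))
E(n) = -5 - 2*n (E(n) = -5 + (2*(-1))*n = -5 - 2*n)
(136 + E(H(2, 0)))**2 = (136 + (-5 - 2*(18 + 2*0 + 9*2 + 2*0)))**2 = (136 + (-5 - 2*(18 + 0 + 18 + 0)))**2 = (136 + (-5 - 2*36))**2 = (136 + (-5 - 72))**2 = (136 - 77)**2 = 59**2 = 3481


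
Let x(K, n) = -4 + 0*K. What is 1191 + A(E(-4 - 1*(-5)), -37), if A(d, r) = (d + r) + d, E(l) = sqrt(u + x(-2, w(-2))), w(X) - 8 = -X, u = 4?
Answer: 1154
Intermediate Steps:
w(X) = 8 - X
x(K, n) = -4 (x(K, n) = -4 + 0 = -4)
E(l) = 0 (E(l) = sqrt(4 - 4) = sqrt(0) = 0)
A(d, r) = r + 2*d
1191 + A(E(-4 - 1*(-5)), -37) = 1191 + (-37 + 2*0) = 1191 + (-37 + 0) = 1191 - 37 = 1154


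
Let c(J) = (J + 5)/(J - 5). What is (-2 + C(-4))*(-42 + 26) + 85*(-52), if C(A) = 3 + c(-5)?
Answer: -4436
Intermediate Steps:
c(J) = (5 + J)/(-5 + J)
C(A) = 3 (C(A) = 3 + (5 - 5)/(-5 - 5) = 3 + 0/(-10) = 3 - 1/10*0 = 3 + 0 = 3)
(-2 + C(-4))*(-42 + 26) + 85*(-52) = (-2 + 3)*(-42 + 26) + 85*(-52) = 1*(-16) - 4420 = -16 - 4420 = -4436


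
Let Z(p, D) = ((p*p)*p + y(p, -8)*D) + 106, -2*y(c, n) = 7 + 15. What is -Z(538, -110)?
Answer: -155722188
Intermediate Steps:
y(c, n) = -11 (y(c, n) = -(7 + 15)/2 = -½*22 = -11)
Z(p, D) = 106 + p³ - 11*D (Z(p, D) = ((p*p)*p - 11*D) + 106 = (p²*p - 11*D) + 106 = (p³ - 11*D) + 106 = 106 + p³ - 11*D)
-Z(538, -110) = -(106 + 538³ - 11*(-110)) = -(106 + 155720872 + 1210) = -1*155722188 = -155722188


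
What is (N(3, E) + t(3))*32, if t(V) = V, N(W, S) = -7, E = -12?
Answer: -128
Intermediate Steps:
(N(3, E) + t(3))*32 = (-7 + 3)*32 = -4*32 = -128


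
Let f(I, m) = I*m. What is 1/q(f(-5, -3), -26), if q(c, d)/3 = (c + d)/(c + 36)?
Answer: -17/11 ≈ -1.5455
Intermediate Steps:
q(c, d) = 3*(c + d)/(36 + c) (q(c, d) = 3*((c + d)/(c + 36)) = 3*((c + d)/(36 + c)) = 3*(c + d)/(36 + c))
1/q(f(-5, -3), -26) = 1/(3*(-5*(-3) - 26)/(36 - 5*(-3))) = 1/(3*(15 - 26)/(36 + 15)) = 1/(3*(-11)/51) = 1/(3*(1/51)*(-11)) = 1/(-11/17) = -17/11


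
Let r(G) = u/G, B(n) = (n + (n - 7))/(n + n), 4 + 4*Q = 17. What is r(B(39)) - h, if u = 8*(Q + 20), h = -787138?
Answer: 55901306/71 ≈ 7.8734e+5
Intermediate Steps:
Q = 13/4 (Q = -1 + (1/4)*17 = -1 + 17/4 = 13/4 ≈ 3.2500)
u = 186 (u = 8*(13/4 + 20) = 8*(93/4) = 186)
B(n) = (-7 + 2*n)/(2*n) (B(n) = (n + (-7 + n))/((2*n)) = (-7 + 2*n)*(1/(2*n)) = (-7 + 2*n)/(2*n))
r(G) = 186/G
r(B(39)) - h = 186/(((-7/2 + 39)/39)) - 1*(-787138) = 186/(((1/39)*(71/2))) + 787138 = 186/(71/78) + 787138 = 186*(78/71) + 787138 = 14508/71 + 787138 = 55901306/71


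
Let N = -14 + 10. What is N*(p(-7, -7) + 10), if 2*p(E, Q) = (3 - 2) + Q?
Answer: -28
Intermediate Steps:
p(E, Q) = 1/2 + Q/2 (p(E, Q) = ((3 - 2) + Q)/2 = (1 + Q)/2 = 1/2 + Q/2)
N = -4
N*(p(-7, -7) + 10) = -4*((1/2 + (1/2)*(-7)) + 10) = -4*((1/2 - 7/2) + 10) = -4*(-3 + 10) = -4*7 = -28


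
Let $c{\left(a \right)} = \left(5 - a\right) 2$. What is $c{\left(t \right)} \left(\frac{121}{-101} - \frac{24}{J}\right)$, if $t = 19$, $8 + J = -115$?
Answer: $\frac{116284}{4141} \approx 28.081$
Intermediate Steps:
$J = -123$ ($J = -8 - 115 = -123$)
$c{\left(a \right)} = 10 - 2 a$
$c{\left(t \right)} \left(\frac{121}{-101} - \frac{24}{J}\right) = \left(10 - 38\right) \left(\frac{121}{-101} - \frac{24}{-123}\right) = \left(10 - 38\right) \left(121 \left(- \frac{1}{101}\right) - - \frac{8}{41}\right) = - 28 \left(- \frac{121}{101} + \frac{8}{41}\right) = \left(-28\right) \left(- \frac{4153}{4141}\right) = \frac{116284}{4141}$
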